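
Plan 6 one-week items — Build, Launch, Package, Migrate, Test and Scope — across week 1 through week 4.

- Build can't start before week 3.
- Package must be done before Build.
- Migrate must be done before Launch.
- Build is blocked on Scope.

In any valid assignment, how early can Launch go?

Precedence pushes Launch to at least week 2.
Launch at week 2 is achievable: Package -> week 1; Scope -> week 1; Migrate -> week 1; Build -> week 3; Test -> week 1; Launch -> week 2.

week 2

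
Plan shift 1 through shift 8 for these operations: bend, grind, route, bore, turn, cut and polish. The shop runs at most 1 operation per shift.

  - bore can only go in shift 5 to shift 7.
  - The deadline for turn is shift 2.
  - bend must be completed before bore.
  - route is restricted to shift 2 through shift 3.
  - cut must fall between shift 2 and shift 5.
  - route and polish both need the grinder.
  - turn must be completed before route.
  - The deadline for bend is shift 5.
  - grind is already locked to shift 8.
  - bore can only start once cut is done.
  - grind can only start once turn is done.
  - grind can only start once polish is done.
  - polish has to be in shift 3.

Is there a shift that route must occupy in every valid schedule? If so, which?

shift 2

route's window is shift 2–shift 3.
polish is fixed at shift 3, and route can't share a shift with polish.
So route must be shift 2.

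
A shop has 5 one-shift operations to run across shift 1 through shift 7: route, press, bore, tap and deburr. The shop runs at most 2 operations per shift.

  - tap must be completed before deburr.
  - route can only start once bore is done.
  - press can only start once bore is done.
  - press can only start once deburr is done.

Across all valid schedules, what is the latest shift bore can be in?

shift 6

Downstream work caps bore at shift 6.
bore at shift 6 is achievable: deburr -> shift 2; route -> shift 7; press -> shift 7; tap -> shift 1; bore -> shift 6.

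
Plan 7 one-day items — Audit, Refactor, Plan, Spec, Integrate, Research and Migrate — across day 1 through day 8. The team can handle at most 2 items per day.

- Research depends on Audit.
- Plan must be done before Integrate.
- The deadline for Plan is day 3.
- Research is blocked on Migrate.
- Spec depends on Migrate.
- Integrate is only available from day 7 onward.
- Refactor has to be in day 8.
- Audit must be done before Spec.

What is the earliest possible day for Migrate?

Downstream work caps Migrate at day 7.
Migrate at day 1 is achievable: Refactor=day 8; Integrate=day 7; Research=day 3; Spec=day 3; Audit=day 2; Plan=day 1; Migrate=day 1.

day 1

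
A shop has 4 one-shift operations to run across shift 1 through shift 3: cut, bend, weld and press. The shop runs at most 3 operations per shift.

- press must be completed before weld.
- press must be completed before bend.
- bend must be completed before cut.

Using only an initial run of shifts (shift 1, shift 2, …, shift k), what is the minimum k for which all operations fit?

The precedence chain requires at least 3 distinct shifts.
With at most 3 per shift and 4 operations, at least 2 shifts are needed.
3 works (last occupied shift: shift 3): for example weld=shift 2, cut=shift 3, bend=shift 2, press=shift 1.

3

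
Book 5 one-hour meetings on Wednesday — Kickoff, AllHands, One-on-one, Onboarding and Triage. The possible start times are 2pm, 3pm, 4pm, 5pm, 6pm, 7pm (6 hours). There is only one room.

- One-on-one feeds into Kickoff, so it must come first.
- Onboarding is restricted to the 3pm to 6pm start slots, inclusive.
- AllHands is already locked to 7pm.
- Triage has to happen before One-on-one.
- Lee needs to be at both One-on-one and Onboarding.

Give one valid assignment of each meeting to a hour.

Onboarding in 3pm; Kickoff in 5pm; Triage in 2pm; AllHands in 7pm; One-on-one in 4pm

Checking: Triage(2pm) before One-on-one(4pm); One-on-one(4pm) before Kickoff(5pm); One-on-one(4pm) != Onboarding(3pm); AllHands=7pm in [7pm,7pm]; Onboarding=3pm in [3pm,6pm]; max 1 per hour (cap 1).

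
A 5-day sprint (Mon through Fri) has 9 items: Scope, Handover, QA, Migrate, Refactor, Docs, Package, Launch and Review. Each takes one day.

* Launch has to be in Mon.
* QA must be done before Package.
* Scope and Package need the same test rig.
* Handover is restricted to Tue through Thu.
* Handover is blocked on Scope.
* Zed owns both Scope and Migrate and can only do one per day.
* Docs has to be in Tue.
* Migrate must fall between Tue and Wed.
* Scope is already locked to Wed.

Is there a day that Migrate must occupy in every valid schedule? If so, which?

Migrate's window is Tue–Wed.
Scope is fixed at Wed, and Migrate can't share a day with Scope.
So Migrate must be Tue.

Tue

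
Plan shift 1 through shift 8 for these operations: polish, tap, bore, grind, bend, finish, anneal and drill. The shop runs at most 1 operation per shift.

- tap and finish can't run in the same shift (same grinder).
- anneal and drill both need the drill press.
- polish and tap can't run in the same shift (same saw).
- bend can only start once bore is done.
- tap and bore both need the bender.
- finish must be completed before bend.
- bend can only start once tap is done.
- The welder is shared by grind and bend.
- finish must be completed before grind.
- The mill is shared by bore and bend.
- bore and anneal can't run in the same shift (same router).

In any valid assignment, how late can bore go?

Downstream work caps bore at shift 7.
bore at shift 7 is achievable: tap=shift 2; bend=shift 8; drill=shift 6; anneal=shift 5; polish=shift 4; finish=shift 1; bore=shift 7; grind=shift 3.

shift 7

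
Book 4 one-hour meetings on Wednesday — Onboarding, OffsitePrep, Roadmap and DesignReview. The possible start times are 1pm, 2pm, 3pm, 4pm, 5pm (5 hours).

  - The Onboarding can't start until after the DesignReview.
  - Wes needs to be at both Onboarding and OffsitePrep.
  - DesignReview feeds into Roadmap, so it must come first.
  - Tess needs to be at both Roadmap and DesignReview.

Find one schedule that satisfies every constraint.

Roadmap -> 2pm, Onboarding -> 2pm, DesignReview -> 1pm, OffsitePrep -> 1pm

Checking: DesignReview(1pm) before Roadmap(2pm); DesignReview(1pm) before Onboarding(2pm); Roadmap(2pm) != DesignReview(1pm); Onboarding(2pm) != OffsitePrep(1pm).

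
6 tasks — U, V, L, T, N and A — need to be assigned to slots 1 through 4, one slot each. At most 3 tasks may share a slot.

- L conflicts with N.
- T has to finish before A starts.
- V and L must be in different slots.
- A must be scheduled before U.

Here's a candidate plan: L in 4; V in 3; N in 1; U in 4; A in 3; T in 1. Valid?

A must be scheduled before U — holds.
V and L must be in different slots — holds.
T has to finish before A starts — holds.
L conflicts with N — holds.
At most 3 tasks may share a slot — holds.

Yes, all constraints hold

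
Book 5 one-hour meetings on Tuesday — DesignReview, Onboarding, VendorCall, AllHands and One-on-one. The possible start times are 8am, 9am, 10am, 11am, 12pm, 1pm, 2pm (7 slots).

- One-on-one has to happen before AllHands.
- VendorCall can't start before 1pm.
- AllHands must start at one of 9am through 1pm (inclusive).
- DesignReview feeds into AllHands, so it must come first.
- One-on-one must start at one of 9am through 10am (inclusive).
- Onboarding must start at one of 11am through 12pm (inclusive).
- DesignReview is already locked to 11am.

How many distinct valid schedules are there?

16

Splitting on Onboarding: it can be 11am (8), 12pm (8). Listing each branch's schedules as (DesignReview, VendorCall, AllHands, One-on-one):
Onboarding=11am: (11am,1pm,12pm,9am) (11am,1pm,12pm,10am) (11am,1pm,1pm,9am) (11am,1pm,1pm,10am) (11am,2pm,12pm,9am) (11am,2pm,12pm,10am) (11am,2pm,1pm,9am) (11am,2pm,1pm,10am) — 8.
Onboarding=12pm: (11am,1pm,12pm,9am) (11am,1pm,12pm,10am) (11am,1pm,1pm,9am) (11am,1pm,1pm,10am) (11am,2pm,12pm,9am) (11am,2pm,12pm,10am) (11am,2pm,1pm,9am) (11am,2pm,1pm,10am) — 8.
Summing: 8 + 8 = 16.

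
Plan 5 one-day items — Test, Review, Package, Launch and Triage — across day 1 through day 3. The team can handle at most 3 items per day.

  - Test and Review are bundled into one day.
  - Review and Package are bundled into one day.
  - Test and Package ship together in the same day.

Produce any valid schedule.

Test -> day 1, Review -> day 1, Package -> day 1, Triage -> day 2, Launch -> day 2

Checking: Test = Package = day 1; Test = Review = day 1; Review = Package = day 1; max 3 per day (cap 3).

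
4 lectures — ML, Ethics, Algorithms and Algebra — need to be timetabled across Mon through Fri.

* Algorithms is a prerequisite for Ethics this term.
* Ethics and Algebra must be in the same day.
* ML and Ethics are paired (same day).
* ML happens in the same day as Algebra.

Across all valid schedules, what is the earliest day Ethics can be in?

Precedence pushes Ethics to at least Tue.
Ethics at Tue is achievable: Algebra=Tue, Ethics=Tue, Algorithms=Mon, ML=Tue.

Tue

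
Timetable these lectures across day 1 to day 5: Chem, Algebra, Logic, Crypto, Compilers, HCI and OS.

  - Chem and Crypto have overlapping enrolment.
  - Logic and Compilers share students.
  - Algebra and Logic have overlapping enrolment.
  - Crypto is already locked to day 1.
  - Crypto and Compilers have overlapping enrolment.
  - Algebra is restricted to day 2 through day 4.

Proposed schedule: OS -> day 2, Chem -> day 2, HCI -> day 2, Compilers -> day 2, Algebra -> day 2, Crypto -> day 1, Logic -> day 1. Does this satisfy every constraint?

Crypto is already locked to day 1 — holds.
Algebra and Logic have overlapping enrolment — holds.
Algebra is restricted to day 2 through day 4 — holds.
Logic and Compilers share students — holds.
Chem and Crypto have overlapping enrolment — holds.
Crypto and Compilers have overlapping enrolment — holds.

Valid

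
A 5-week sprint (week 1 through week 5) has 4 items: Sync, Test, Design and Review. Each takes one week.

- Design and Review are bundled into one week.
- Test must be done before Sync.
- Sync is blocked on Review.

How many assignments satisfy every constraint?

30

Splitting on Sync: it can be week 2 (1), week 3 (4), week 4 (9), week 5 (16). Listing each branch's schedules as (Test, Design, Review) by week number:
Sync=week 2: (1,1,1) — 1.
Sync=week 3: (1,1,1) (1,2,2) (2,1,1) (2,2,2) — 4.
Sync=week 4: (1,1,1) (1,2,2) (1,3,3) (2,1,1) (2,2,2) (2,3,3) (3,1,1) (3,2,2) (3,3,3) — 9.
Sync=week 5: (1,1,1) (1,2,2) (1,3,3) (1,4,4) (2,1,1) (2,2,2) (2,3,3) (2,4,4) (3,1,1) (3,2,2) (3,3,3) (3,4,4) (4,1,1) (4,2,2) (4,3,3) (4,4,4) — 16.
Summing: 1 + 4 + 9 + 16 = 30.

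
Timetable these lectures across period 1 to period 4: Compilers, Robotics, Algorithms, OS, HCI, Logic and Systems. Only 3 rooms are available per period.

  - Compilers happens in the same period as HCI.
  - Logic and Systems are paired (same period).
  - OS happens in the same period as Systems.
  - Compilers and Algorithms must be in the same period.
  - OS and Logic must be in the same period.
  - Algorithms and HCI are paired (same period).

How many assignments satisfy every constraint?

Splitting on Compilers: it can be period 1 (6), period 2 (6), period 3 (6), period 4 (6). Listing each branch's schedules as (Robotics, Algorithms, OS, HCI, Logic, Systems) by period number:
Compilers=period 1: (2,1,3,1,3,3) (2,1,4,1,4,4) (3,1,2,1,2,2) (3,1,4,1,4,4) (4,1,2,1,2,2) (4,1,3,1,3,3) — 6.
Compilers=period 2: (1,2,3,2,3,3) (1,2,4,2,4,4) (3,2,1,2,1,1) (3,2,4,2,4,4) (4,2,1,2,1,1) (4,2,3,2,3,3) — 6.
Compilers=period 3: (1,3,2,3,2,2) (1,3,4,3,4,4) (2,3,1,3,1,1) (2,3,4,3,4,4) (4,3,1,3,1,1) (4,3,2,3,2,2) — 6.
Compilers=period 4: (1,4,2,4,2,2) (1,4,3,4,3,3) (2,4,1,4,1,1) (2,4,3,4,3,3) (3,4,1,4,1,1) (3,4,2,4,2,2) — 6.
Summing: 6 + 6 + 6 + 6 = 24.

24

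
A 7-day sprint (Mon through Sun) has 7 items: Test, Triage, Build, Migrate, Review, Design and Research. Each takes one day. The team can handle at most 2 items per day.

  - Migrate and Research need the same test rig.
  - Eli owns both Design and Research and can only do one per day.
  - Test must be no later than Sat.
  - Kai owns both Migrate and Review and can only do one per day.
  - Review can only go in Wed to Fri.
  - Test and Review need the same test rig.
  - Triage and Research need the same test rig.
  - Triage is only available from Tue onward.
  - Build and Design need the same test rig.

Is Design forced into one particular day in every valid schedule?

No

Design can be Mon (e.g. Triage=Tue, Review=Wed, Build=Tue, Migrate=Thu, Test=Mon, Design=Mon, Research=Wed) or Tue (e.g. Research=Wed, Design=Tue, Triage=Tue, Build=Mon, Test=Mon, Review=Wed, Migrate=Thu).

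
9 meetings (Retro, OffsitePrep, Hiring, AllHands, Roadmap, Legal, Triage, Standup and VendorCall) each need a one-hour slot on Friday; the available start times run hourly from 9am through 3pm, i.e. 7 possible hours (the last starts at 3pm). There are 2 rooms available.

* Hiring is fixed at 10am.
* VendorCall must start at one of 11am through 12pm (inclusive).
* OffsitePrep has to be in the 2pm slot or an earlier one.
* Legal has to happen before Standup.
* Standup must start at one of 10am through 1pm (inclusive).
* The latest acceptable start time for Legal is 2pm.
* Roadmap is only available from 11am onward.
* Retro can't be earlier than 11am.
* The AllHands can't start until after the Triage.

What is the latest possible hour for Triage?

Downstream work caps Triage at 2pm.
Triage at 2pm is achievable: Legal=9am; Hiring=10am; Retro=11am; OffsitePrep=9am; Triage=2pm; Roadmap=12pm; VendorCall=11am; Standup=10am; AllHands=3pm.

2pm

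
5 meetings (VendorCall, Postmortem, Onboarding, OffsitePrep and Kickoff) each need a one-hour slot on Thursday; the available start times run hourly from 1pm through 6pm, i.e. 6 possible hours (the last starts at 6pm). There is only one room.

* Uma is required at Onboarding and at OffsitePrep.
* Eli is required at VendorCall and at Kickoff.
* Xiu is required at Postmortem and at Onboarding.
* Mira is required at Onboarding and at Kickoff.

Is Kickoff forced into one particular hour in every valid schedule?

No

Kickoff can be 1pm (e.g. Postmortem in 3pm; Kickoff in 1pm; VendorCall in 2pm; OffsitePrep in 5pm; Onboarding in 4pm) or 2pm (e.g. VendorCall -> 1pm, Kickoff -> 2pm, Onboarding -> 4pm, Postmortem -> 3pm, OffsitePrep -> 5pm).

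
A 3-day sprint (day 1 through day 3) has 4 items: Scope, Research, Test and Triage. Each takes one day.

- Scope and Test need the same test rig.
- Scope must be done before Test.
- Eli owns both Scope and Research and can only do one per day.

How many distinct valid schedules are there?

Splitting on Scope: it can be day 1 (12), day 2 (6). Listing each branch's schedules as (Research, Test, Triage) by day number:
Scope=day 1: (2,2,1) (2,2,2) (2,2,3) (2,3,1) (2,3,2) (2,3,3) (3,2,1) (3,2,2) (3,2,3) (3,3,1) (3,3,2) (3,3,3) — 12.
Scope=day 2: (1,3,1) (1,3,2) (1,3,3) (3,3,1) (3,3,2) (3,3,3) — 6.
Summing: 12 + 6 = 18.

18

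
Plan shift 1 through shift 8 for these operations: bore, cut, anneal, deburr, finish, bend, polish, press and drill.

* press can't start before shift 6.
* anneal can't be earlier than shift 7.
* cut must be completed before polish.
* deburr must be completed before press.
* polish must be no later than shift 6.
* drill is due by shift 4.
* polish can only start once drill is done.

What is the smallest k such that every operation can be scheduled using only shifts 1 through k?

The precedence chain requires at least 2 distinct shifts.
anneal can't be placed before shift 7, so the schedule must run through at least shift 7.
7 works (last occupied shift: shift 7): for example deburr=shift 1; bore=shift 1; anneal=shift 7; polish=shift 2; finish=shift 1; drill=shift 1; cut=shift 1; bend=shift 1; press=shift 6.

7 shifts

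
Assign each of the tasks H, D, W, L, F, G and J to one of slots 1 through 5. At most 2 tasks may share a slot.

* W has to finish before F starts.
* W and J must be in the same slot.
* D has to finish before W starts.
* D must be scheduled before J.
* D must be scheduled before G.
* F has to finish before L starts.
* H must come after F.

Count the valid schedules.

15

Splitting on H: it can be 4 (5), 5 (10). Listing each branch's schedules as (D, W, L, F, G, J):
H=4: (1,2,4,3,3,2) (1,2,4,3,5,2) (1,2,5,3,3,2) (1,2,5,3,4,2) (1,2,5,3,5,2) — 5.
H=5: (1,2,4,3,3,2) (1,2,4,3,4,2) (1,2,4,3,5,2) (1,2,5,3,3,2) (1,2,5,3,4,2) (1,2,5,4,3,2) (1,2,5,4,4,2) (1,3,5,4,2,3) (1,3,5,4,4,3) (2,3,5,4,4,3) — 10.
Summing: 5 + 10 = 15.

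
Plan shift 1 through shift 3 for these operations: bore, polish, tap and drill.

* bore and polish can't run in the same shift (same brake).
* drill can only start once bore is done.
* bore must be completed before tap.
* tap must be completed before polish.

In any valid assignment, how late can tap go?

Precedence pushes tap to at least shift 2; downstream work caps tap at shift 2.
tap at shift 2 is achievable: drill in shift 2, polish in shift 3, bore in shift 1, tap in shift 2.

shift 2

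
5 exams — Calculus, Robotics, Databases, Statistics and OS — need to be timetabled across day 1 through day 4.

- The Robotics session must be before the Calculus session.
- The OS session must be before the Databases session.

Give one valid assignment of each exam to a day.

OS=day 1, Calculus=day 2, Databases=day 2, Robotics=day 1, Statistics=day 1

Checking: Robotics(day 1) before Calculus(day 2); OS(day 1) before Databases(day 2).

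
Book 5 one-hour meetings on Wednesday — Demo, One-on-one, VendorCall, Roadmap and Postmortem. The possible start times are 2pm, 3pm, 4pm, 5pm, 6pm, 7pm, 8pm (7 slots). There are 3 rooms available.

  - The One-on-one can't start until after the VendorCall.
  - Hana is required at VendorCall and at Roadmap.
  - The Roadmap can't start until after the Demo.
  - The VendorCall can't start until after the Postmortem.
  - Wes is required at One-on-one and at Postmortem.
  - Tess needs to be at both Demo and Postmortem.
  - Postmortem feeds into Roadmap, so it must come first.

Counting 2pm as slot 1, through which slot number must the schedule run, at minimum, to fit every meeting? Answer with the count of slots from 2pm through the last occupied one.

3

The precedence chain requires at least 3 distinct slots.
With at most 3 per slot and 5 meetings, at least 2 slots are needed.
3 works (last occupied slot: 4pm): for example Postmortem -> 2pm; VendorCall -> 3pm; Demo -> 3pm; One-on-one -> 4pm; Roadmap -> 4pm.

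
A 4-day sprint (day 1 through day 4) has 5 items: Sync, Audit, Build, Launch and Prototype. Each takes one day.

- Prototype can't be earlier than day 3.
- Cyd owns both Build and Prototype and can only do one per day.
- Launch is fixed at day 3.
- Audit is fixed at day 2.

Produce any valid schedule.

Launch=day 3; Prototype=day 3; Sync=day 1; Build=day 1; Audit=day 2

Checking: Build(day 1) != Prototype(day 3); Audit=day 2 in [day 2,day 2]; Prototype=day 3 in [day 3,day 4]; Launch=day 3 in [day 3,day 3].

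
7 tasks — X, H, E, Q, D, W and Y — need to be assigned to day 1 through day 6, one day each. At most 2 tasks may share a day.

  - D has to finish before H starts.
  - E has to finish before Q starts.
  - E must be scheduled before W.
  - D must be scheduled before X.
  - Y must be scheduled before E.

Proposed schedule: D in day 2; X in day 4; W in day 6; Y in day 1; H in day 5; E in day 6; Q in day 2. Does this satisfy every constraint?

No. E has to finish before Q starts is not satisfied.

At most 2 tasks may share a day — holds.
E must be scheduled before W — violated.
D must be scheduled before X — holds.
E has to finish before Q starts — violated.
D has to finish before H starts — holds.
Y must be scheduled before E — holds.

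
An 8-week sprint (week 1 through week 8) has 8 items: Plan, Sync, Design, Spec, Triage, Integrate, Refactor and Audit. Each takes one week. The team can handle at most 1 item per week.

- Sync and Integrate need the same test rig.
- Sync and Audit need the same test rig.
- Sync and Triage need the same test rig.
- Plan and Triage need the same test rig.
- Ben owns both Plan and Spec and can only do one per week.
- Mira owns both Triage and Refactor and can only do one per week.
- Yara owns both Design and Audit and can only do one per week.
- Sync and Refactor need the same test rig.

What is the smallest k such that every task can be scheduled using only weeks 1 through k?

8 weeks

With at most 1 per week and 8 tasks, at least 8 weeks are needed.
8 works (last occupied week: week 8): for example Design=week 3; Triage=week 5; Plan=week 1; Integrate=week 6; Spec=week 4; Audit=week 8; Refactor=week 7; Sync=week 2.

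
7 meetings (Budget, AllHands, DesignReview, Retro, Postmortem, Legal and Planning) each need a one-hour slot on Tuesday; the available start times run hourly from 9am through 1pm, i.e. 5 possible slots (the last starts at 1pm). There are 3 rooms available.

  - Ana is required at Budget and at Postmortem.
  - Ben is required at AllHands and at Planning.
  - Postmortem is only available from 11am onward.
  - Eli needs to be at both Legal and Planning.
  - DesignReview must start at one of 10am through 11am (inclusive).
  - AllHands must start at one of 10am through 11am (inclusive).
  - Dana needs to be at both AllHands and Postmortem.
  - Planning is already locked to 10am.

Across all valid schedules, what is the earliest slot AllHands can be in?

AllHands is available from 10am; AllHands's own window allows nothing later than 11am.
AllHands at 11am is achievable: Postmortem=12pm; Budget=9am; Planning=10am; Retro=9am; DesignReview=10am; AllHands=11am; Legal=9am.
Nothing earlier works — the conflict and capacity constraints rule out every slot before 11am.

11am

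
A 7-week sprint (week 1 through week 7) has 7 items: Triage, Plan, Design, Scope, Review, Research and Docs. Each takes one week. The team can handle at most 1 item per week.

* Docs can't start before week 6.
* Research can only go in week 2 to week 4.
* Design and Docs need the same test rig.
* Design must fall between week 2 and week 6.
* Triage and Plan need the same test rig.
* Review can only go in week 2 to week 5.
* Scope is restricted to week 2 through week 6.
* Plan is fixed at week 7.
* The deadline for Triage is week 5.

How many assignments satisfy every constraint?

18

Splitting on Design: it can be week 2 (4), week 3 (4), week 4 (4), week 5 (6). Listing each branch's schedules as (Triage, Plan, Scope, Review, Research, Docs) by week number:
Design=week 2: (1,7,3,5,4,6) (1,7,4,5,3,6) (1,7,5,3,4,6) (1,7,5,4,3,6) — 4.
Design=week 3: (1,7,2,5,4,6) (1,7,4,5,2,6) (1,7,5,2,4,6) (1,7,5,4,2,6) — 4.
Design=week 4: (1,7,2,5,3,6) (1,7,3,5,2,6) (1,7,5,2,3,6) (1,7,5,3,2,6) — 4.
Design=week 5: (1,7,2,3,4,6) (1,7,2,4,3,6) (1,7,3,2,4,6) (1,7,3,4,2,6) (1,7,4,2,3,6) (1,7,4,3,2,6) — 6.
Summing: 4 + 4 + 4 + 6 = 18.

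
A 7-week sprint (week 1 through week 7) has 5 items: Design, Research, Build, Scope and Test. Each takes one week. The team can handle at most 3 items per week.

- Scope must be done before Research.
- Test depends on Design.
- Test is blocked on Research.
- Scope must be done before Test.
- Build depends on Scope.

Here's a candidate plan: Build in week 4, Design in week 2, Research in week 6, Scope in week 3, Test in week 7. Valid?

Test is blocked on Research — holds.
Build depends on Scope — holds.
Test depends on Design — holds.
The team can handle at most 3 items per week — holds.
Scope must be done before Test — holds.
Scope must be done before Research — holds.

Yes, all constraints hold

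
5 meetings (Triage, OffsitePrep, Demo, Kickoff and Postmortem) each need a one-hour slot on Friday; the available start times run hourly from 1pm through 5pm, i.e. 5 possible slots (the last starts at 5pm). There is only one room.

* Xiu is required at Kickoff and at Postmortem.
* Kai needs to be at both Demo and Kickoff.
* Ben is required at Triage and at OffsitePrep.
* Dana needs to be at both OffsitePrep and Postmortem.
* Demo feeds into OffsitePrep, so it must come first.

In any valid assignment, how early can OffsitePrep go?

2pm

Precedence pushes OffsitePrep to at least 2pm.
OffsitePrep at 2pm is achievable: Triage in 3pm, Kickoff in 4pm, Postmortem in 5pm, Demo in 1pm, OffsitePrep in 2pm.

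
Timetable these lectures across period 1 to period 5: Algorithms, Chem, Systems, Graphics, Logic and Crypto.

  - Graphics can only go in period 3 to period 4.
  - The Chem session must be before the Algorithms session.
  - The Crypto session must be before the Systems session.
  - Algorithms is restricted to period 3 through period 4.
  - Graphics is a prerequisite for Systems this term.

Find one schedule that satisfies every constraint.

Systems in period 4, Logic in period 1, Chem in period 1, Graphics in period 3, Crypto in period 1, Algorithms in period 3

Checking: Chem(period 1) before Algorithms(period 3); Crypto(period 1) before Systems(period 4); Graphics(period 3) before Systems(period 4); Graphics=period 3 in [period 3,period 4]; Algorithms=period 3 in [period 3,period 4].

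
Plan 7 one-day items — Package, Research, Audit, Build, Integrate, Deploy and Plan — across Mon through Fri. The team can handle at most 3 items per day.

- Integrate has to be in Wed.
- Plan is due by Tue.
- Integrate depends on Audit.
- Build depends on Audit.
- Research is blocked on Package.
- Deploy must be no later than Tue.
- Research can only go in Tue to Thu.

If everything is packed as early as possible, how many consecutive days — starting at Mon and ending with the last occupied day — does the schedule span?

3 days

The precedence chain requires at least 2 distinct days.
With at most 3 per day and 7 tasks, at least 3 days are needed.
Integrate can't be placed before Wed — that is day 3 counting from Mon — so the schedule must run through at least 3 days.
3 works (last occupied day: Wed): for example Integrate in Wed; Package in Mon; Audit in Tue; Plan in Mon; Deploy in Mon; Research in Tue; Build in Wed.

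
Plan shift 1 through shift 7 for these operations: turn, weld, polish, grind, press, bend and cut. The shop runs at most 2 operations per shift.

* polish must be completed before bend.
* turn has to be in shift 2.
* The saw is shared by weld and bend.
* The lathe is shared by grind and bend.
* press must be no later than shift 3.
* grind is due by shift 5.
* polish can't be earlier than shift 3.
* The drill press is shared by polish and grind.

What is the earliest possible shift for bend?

shift 4

Precedence pushes bend to at least shift 4.
bend at shift 4 is achievable: polish in shift 3, weld in shift 2, turn in shift 2, bend in shift 4, press in shift 1, grind in shift 1, cut in shift 3.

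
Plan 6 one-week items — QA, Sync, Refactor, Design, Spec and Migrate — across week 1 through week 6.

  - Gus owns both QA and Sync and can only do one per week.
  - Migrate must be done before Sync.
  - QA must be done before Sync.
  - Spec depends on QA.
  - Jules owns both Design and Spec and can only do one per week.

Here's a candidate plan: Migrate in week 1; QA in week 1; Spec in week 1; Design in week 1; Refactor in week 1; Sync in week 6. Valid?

Spec depends on QA — violated.
QA must be done before Sync — holds.
Migrate must be done before Sync — holds.
Gus owns both QA and Sync and can only do one per week — holds.
Jules owns both Design and Spec and can only do one per week — violated.

Invalid. Jules owns both Design and Spec and can only do one per week.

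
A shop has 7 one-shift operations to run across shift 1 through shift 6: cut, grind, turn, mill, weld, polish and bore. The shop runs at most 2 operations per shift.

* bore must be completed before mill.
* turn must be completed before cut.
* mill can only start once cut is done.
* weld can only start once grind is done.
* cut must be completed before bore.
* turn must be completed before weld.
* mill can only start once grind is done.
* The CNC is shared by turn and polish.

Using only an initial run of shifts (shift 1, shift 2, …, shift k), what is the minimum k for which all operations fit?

The precedence chain requires at least 4 distinct shifts.
With at most 2 per shift and 7 operations, at least 4 shifts are needed.
4 works (last occupied shift: shift 4): for example mill=shift 4, turn=shift 1, bore=shift 3, polish=shift 3, weld=shift 2, grind=shift 1, cut=shift 2.

4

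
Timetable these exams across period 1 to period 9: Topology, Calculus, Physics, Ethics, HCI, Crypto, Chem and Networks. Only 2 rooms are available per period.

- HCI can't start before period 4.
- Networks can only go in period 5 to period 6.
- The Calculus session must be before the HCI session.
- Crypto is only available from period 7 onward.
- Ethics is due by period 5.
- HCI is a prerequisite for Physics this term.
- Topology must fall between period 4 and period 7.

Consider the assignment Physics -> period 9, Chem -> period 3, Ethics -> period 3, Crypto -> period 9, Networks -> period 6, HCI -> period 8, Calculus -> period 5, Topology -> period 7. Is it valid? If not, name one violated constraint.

Networks can only go in period 5 to period 6 — holds.
Ethics is due by period 5 — holds.
Crypto is only available from period 7 onward — holds.
HCI can't start before period 4 — holds.
Topology must fall between period 4 and period 7 — holds.
Only 2 rooms are available per period — holds.
HCI is a prerequisite for Physics this term — holds.
The Calculus session must be before the HCI session — holds.

Valid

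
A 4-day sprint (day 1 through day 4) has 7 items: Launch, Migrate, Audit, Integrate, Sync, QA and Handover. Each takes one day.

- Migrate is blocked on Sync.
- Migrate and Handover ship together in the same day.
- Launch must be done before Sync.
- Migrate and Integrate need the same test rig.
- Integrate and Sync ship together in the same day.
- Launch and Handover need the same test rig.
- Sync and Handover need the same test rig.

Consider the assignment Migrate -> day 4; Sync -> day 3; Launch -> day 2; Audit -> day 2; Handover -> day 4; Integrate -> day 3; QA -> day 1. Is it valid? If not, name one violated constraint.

Migrate and Handover ship together in the same day — holds.
Launch must be done before Sync — holds.
Launch and Handover need the same test rig — holds.
Integrate and Sync ship together in the same day — holds.
Migrate is blocked on Sync — holds.
Sync and Handover need the same test rig — holds.
Migrate and Integrate need the same test rig — holds.

Yes, all constraints hold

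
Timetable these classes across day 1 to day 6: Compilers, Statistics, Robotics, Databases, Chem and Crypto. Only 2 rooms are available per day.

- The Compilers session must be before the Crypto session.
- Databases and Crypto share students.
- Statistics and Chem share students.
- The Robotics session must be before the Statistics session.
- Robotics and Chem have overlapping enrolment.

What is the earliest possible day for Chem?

Chem at day 1 is achievable: Databases in day 3, Chem in day 1, Statistics in day 3, Robotics in day 2, Crypto in day 2, Compilers in day 1.

day 1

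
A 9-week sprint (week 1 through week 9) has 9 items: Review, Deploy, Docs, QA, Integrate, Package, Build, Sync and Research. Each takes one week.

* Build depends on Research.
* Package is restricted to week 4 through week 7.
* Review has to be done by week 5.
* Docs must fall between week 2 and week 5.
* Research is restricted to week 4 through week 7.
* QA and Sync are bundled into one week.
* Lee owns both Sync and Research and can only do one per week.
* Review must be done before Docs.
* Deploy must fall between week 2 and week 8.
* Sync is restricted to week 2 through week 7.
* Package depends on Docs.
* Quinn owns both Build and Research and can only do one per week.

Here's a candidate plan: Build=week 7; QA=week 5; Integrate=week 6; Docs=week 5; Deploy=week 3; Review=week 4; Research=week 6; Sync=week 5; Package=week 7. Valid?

Valid

Quinn owns both Build and Research and can only do one per week — holds.
Review has to be done by week 5 — holds.
Research is restricted to week 4 through week 7 — holds.
QA and Sync are bundled into one week — holds.
Docs must fall between week 2 and week 5 — holds.
Package depends on Docs — holds.
Lee owns both Sync and Research and can only do one per week — holds.
Review must be done before Docs — holds.
Package is restricted to week 4 through week 7 — holds.
Build depends on Research — holds.
Deploy must fall between week 2 and week 8 — holds.
Sync is restricted to week 2 through week 7 — holds.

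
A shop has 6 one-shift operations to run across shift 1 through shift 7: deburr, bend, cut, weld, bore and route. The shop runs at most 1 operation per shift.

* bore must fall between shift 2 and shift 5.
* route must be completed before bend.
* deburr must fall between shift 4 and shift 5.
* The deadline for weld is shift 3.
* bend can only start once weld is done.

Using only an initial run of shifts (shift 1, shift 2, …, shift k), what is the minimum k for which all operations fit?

The precedence chain requires at least 2 distinct shifts.
With at most 1 per shift and 6 operations, at least 6 shifts are needed.
deburr can't be placed before shift 4, so the schedule must run through at least shift 4.
6 works (last occupied shift: shift 6): for example weld=shift 1, bend=shift 5, route=shift 3, deburr=shift 4, bore=shift 2, cut=shift 6.

6 shifts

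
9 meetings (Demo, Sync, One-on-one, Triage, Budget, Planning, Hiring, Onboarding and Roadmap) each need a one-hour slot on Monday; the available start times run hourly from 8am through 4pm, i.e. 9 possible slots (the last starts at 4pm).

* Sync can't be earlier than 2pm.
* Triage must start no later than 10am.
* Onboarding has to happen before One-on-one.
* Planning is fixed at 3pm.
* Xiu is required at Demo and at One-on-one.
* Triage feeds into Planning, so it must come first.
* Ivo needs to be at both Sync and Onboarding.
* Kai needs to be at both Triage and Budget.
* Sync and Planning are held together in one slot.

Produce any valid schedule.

Sync=3pm; Onboarding=8am; Planning=3pm; One-on-one=9am; Triage=8am; Hiring=8am; Roadmap=8am; Demo=8am; Budget=9am

Checking: Triage(8am) before Planning(3pm); Onboarding(8am) before One-on-one(9am); Triage(8am) != Budget(9am); Demo(8am) != One-on-one(9am); Sync(3pm) != Onboarding(8am); Sync = Planning = 3pm; Triage=8am in [8am,10am]; Sync=3pm in [2pm,4pm]; Planning=3pm in [3pm,3pm].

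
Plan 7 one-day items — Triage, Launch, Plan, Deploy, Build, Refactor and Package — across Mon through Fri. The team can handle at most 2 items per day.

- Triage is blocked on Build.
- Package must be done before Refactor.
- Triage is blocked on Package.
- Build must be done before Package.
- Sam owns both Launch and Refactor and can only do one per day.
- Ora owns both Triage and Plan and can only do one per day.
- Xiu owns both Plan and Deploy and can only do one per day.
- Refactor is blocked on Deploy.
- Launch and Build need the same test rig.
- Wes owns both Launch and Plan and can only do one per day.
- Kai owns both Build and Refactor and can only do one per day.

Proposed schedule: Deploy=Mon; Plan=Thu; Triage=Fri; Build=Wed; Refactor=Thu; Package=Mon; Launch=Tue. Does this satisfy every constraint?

No. Build must be done before Package is not satisfied.

Build must be done before Package — violated.
Sam owns both Launch and Refactor and can only do one per day — holds.
Kai owns both Build and Refactor and can only do one per day — holds.
The team can handle at most 2 items per day — holds.
Launch and Build need the same test rig — holds.
Xiu owns both Plan and Deploy and can only do one per day — holds.
Triage is blocked on Package — holds.
Ora owns both Triage and Plan and can only do one per day — holds.
Wes owns both Launch and Plan and can only do one per day — holds.
Refactor is blocked on Deploy — holds.
Triage is blocked on Build — holds.
Package must be done before Refactor — holds.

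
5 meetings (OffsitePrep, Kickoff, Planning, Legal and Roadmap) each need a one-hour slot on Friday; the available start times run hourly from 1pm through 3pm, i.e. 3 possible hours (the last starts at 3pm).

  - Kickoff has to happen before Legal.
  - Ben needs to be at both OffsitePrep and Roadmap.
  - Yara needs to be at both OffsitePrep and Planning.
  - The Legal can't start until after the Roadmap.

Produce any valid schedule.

Kickoff=1pm; OffsitePrep=2pm; Planning=1pm; Legal=2pm; Roadmap=1pm

Checking: Roadmap(1pm) before Legal(2pm); Kickoff(1pm) before Legal(2pm); OffsitePrep(2pm) != Roadmap(1pm); OffsitePrep(2pm) != Planning(1pm).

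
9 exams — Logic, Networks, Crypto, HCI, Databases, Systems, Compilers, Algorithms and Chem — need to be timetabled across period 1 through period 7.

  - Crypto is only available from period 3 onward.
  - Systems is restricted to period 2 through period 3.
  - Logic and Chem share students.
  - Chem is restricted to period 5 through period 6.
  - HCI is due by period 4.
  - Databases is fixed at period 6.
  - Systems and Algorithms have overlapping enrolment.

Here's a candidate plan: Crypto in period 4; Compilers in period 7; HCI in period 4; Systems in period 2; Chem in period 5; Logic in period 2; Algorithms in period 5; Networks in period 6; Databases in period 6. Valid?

Yes

Chem is restricted to period 5 through period 6 — holds.
Systems and Algorithms have overlapping enrolment — holds.
HCI is due by period 4 — holds.
Crypto is only available from period 3 onward — holds.
Databases is fixed at period 6 — holds.
Logic and Chem share students — holds.
Systems is restricted to period 2 through period 3 — holds.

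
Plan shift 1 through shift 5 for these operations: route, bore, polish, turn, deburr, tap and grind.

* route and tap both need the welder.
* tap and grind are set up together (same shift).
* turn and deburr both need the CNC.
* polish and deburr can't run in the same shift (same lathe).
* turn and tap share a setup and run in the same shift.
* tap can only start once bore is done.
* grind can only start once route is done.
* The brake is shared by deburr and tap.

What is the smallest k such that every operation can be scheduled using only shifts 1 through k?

2

The precedence chain requires at least 2 distinct shifts.
2 works (last occupied shift: shift 2): for example grind in shift 2; polish in shift 2; bore in shift 1; tap in shift 2; route in shift 1; deburr in shift 1; turn in shift 2.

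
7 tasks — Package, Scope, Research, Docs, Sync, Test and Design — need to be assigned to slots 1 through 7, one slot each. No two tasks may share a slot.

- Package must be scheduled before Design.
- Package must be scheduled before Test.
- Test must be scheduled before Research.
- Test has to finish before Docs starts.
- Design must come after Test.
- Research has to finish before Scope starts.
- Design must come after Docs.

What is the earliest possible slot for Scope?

4

Precedence pushes Scope to at least 4.
Scope at 4 is achievable: Package=1, Scope=4, Test=2, Research=3, Design=6, Docs=5, Sync=7.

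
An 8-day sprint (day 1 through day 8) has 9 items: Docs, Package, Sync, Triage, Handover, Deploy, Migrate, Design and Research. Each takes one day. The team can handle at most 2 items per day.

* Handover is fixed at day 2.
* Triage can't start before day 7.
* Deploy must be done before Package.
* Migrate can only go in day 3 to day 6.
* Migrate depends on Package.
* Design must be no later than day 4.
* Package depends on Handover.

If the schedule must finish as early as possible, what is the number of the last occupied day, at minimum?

7

The precedence chain requires at least 3 distinct days.
With at most 2 per day and 9 tasks, at least 5 days are needed.
Triage can't be placed before day 7, so the schedule must run through at least day 7.
7 works (last occupied day: day 7): for example Triage=day 7; Handover=day 2; Deploy=day 1; Docs=day 2; Migrate=day 4; Research=day 4; Package=day 3; Design=day 1; Sync=day 3.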